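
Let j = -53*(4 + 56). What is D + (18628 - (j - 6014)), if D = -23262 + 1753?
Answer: 6313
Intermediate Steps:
j = -3180 (j = -53*60 = -3180)
D = -21509
D + (18628 - (j - 6014)) = -21509 + (18628 - (-3180 - 6014)) = -21509 + (18628 - 1*(-9194)) = -21509 + (18628 + 9194) = -21509 + 27822 = 6313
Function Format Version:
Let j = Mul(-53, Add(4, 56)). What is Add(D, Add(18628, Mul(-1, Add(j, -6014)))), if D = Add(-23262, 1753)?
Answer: 6313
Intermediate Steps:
j = -3180 (j = Mul(-53, 60) = -3180)
D = -21509
Add(D, Add(18628, Mul(-1, Add(j, -6014)))) = Add(-21509, Add(18628, Mul(-1, Add(-3180, -6014)))) = Add(-21509, Add(18628, Mul(-1, -9194))) = Add(-21509, Add(18628, 9194)) = Add(-21509, 27822) = 6313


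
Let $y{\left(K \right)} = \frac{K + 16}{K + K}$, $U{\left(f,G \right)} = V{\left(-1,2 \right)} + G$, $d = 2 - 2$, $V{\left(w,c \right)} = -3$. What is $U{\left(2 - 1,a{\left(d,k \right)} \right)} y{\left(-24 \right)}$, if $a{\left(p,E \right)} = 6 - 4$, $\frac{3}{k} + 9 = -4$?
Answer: $- \frac{1}{6} \approx -0.16667$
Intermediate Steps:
$k = - \frac{3}{13}$ ($k = \frac{3}{-9 - 4} = \frac{3}{-13} = 3 \left(- \frac{1}{13}\right) = - \frac{3}{13} \approx -0.23077$)
$d = 0$ ($d = 2 - 2 = 0$)
$a{\left(p,E \right)} = 2$
$U{\left(f,G \right)} = -3 + G$
$y{\left(K \right)} = \frac{16 + K}{2 K}$
$U{\left(2 - 1,a{\left(d,k \right)} \right)} y{\left(-24 \right)} = \left(-3 + 2\right) \frac{16 - 24}{2 \left(-24\right)} = - \frac{\left(-1\right) \left(-8\right)}{2 \cdot 24} = \left(-1\right) \frac{1}{6} = - \frac{1}{6}$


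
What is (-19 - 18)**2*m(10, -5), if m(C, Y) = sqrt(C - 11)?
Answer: 1369*I ≈ 1369.0*I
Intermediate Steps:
m(C, Y) = sqrt(-11 + C)
(-19 - 18)**2*m(10, -5) = (-19 - 18)**2*sqrt(-11 + 10) = (-37)**2*sqrt(-1) = 1369*I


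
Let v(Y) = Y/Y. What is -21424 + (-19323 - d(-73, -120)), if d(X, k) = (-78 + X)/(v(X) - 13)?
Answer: -489115/12 ≈ -40760.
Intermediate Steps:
v(Y) = 1
d(X, k) = 13/2 - X/12 (d(X, k) = (-78 + X)/(1 - 13) = (-78 + X)/(-12) = (-78 + X)*(-1/12) = 13/2 - X/12)
-21424 + (-19323 - d(-73, -120)) = -21424 + (-19323 - (13/2 - 1/12*(-73))) = -21424 + (-19323 - (13/2 + 73/12)) = -21424 + (-19323 - 1*151/12) = -21424 + (-19323 - 151/12) = -21424 - 232027/12 = -489115/12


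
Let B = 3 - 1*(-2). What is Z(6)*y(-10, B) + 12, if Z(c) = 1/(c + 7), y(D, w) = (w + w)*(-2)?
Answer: 136/13 ≈ 10.462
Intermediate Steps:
B = 5 (B = 3 + 2 = 5)
y(D, w) = -4*w (y(D, w) = (2*w)*(-2) = -4*w)
Z(c) = 1/(7 + c)
Z(6)*y(-10, B) + 12 = (-4*5)/(7 + 6) + 12 = -20/13 + 12 = 136/13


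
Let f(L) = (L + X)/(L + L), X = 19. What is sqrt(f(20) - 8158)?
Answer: 17*I*sqrt(11290)/20 ≈ 90.316*I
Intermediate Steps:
f(L) = (19 + L)/(2*L) (f(L) = (L + 19)/(L + L) = (19 + L)/((2*L)) = (19 + L)*(1/(2*L)) = (19 + L)/(2*L))
sqrt(f(20) - 8158) = sqrt((1/2)*(19 + 20)/20 - 8158) = sqrt((1/2)*(1/20)*39 - 8158) = sqrt(39/40 - 8158) = sqrt(-326281/40) = 17*I*sqrt(11290)/20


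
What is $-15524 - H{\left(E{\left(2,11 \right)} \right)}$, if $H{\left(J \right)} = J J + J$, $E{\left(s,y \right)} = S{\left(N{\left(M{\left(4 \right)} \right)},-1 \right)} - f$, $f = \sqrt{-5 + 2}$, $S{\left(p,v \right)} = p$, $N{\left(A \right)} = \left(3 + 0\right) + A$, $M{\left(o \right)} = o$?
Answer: $-15577 + 15 i \sqrt{3} \approx -15577.0 + 25.981 i$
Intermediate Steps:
$N{\left(A \right)} = 3 + A$
$f = i \sqrt{3}$ ($f = \sqrt{-3} = i \sqrt{3} \approx 1.732 i$)
$E{\left(s,y \right)} = 7 - i \sqrt{3}$ ($E{\left(s,y \right)} = \left(3 + 4\right) - i \sqrt{3} = 7 - i \sqrt{3}$)
$H{\left(J \right)} = J + J^{2}$ ($H{\left(J \right)} = J^{2} + J = J + J^{2}$)
$-15524 - H{\left(E{\left(2,11 \right)} \right)} = -15524 - \left(7 - i \sqrt{3}\right) \left(1 + \left(7 - i \sqrt{3}\right)\right) = -15524 - \left(7 - i \sqrt{3}\right) \left(8 - i \sqrt{3}\right)$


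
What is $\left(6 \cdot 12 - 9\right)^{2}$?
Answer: $3969$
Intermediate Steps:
$\left(6 \cdot 12 - 9\right)^{2} = \left(72 - 9\right)^{2} = 63^{2} = 3969$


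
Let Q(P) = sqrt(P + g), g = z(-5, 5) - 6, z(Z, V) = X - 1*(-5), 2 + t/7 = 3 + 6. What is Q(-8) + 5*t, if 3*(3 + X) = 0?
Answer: 245 + 2*I*sqrt(3) ≈ 245.0 + 3.4641*I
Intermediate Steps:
X = -3 (X = -3 + (1/3)*0 = -3 + 0 = -3)
t = 49 (t = -14 + 7*(3 + 6) = -14 + 7*9 = -14 + 63 = 49)
z(Z, V) = 2 (z(Z, V) = -3 - 1*(-5) = -3 + 5 = 2)
g = -4 (g = 2 - 6 = -4)
Q(P) = sqrt(-4 + P) (Q(P) = sqrt(P - 4) = sqrt(-4 + P))
Q(-8) + 5*t = sqrt(-4 - 8) + 5*49 = sqrt(-12) + 245 = 2*I*sqrt(3) + 245 = 245 + 2*I*sqrt(3)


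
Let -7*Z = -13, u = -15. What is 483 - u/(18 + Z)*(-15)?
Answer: 65562/139 ≈ 471.67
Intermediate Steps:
Z = 13/7 (Z = -⅐*(-13) = 13/7 ≈ 1.8571)
483 - u/(18 + Z)*(-15) = 483 - (-15/(18 + 13/7))*(-15) = 483 - (-15/139/7)*(-15) = 483 - (-15*7/139)*(-15) = 483 - (-105)*(-15)/139 = 483 - 1*1575/139 = 483 - 1575/139 = 65562/139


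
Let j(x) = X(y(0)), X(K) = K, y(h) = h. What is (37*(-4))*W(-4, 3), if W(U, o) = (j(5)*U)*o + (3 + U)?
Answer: 148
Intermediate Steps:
j(x) = 0
W(U, o) = 3 + U (W(U, o) = (0*U)*o + (3 + U) = 0*o + (3 + U) = 0 + (3 + U) = 3 + U)
(37*(-4))*W(-4, 3) = (37*(-4))*(3 - 4) = -148*(-1) = 148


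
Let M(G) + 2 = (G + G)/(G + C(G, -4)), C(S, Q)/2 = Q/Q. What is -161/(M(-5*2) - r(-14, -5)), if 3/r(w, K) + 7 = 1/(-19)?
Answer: -10787/62 ≈ -173.98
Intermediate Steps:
C(S, Q) = 2 (C(S, Q) = 2*(Q/Q) = 2*1 = 2)
r(w, K) = -57/134 (r(w, K) = 3/(-7 + 1/(-19)) = 3/(-7 - 1/19) = 3/(-134/19) = 3*(-19/134) = -57/134)
M(G) = -2 + 2*G/(2 + G) (M(G) = -2 + (G + G)/(G + 2) = -2 + (2*G)/(2 + G) = -2 + 2*G/(2 + G))
-161/(M(-5*2) - r(-14, -5)) = -161/(-4/(2 - 5*2) - 1*(-57/134)) = -161/(-4/(2 - 10) + 57/134) = -161/(-4/(-8) + 57/134) = -161/(-4*(-⅛) + 57/134) = -161/(½ + 57/134) = -161/62/67 = -161*67/62 = -10787/62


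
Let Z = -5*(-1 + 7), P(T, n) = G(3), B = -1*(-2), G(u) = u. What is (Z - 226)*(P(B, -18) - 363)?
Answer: 92160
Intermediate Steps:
B = 2
P(T, n) = 3
Z = -30 (Z = -5*6 = -30)
(Z - 226)*(P(B, -18) - 363) = (-30 - 226)*(3 - 363) = -256*(-360) = 92160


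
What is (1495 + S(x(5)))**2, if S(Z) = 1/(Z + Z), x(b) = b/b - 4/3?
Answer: 8922169/4 ≈ 2.2305e+6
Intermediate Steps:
x(b) = -1/3 (x(b) = 1 - 4*1/3 = 1 - 4/3 = -1/3)
S(Z) = 1/(2*Z)
(1495 + S(x(5)))**2 = (1495 + 1/(2*(-1/3)))**2 = (1495 + (1/2)*(-3))**2 = (1495 - 3/2)**2 = (2987/2)**2 = 8922169/4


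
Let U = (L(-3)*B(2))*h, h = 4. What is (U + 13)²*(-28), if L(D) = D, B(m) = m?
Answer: -3388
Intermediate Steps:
U = -24 (U = -3*2*4 = -6*4 = -24)
(U + 13)²*(-28) = (-24 + 13)²*(-28) = (-11)²*(-28) = 121*(-28) = -3388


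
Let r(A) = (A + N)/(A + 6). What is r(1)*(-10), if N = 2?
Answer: -30/7 ≈ -4.2857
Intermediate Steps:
r(A) = (2 + A)/(6 + A) (r(A) = (A + 2)/(A + 6) = (2 + A)/(6 + A))
r(1)*(-10) = ((2 + 1)/(6 + 1))*(-10) = (3/7)*(-10) = -30/7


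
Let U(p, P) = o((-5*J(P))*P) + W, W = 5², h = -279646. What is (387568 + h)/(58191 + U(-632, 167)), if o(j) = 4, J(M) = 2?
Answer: 53961/29110 ≈ 1.8537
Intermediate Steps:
W = 25
U(p, P) = 29 (U(p, P) = 4 + 25 = 29)
(387568 + h)/(58191 + U(-632, 167)) = (387568 - 279646)/(58191 + 29) = 107922/58220 = 107922*(1/58220) = 53961/29110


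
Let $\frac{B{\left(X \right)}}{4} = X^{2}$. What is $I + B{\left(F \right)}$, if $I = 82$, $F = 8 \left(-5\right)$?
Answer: $6482$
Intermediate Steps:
$F = -40$
$B{\left(X \right)} = 4 X^{2}$
$I + B{\left(F \right)} = 82 + 4 \left(-40\right)^{2} = 82 + 4 \cdot 1600 = 82 + 6400 = 6482$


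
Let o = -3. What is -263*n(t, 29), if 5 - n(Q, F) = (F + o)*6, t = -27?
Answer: 39713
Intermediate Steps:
n(Q, F) = 23 - 6*F (n(Q, F) = 5 - (F - 3)*6 = 5 - (-3 + F)*6 = 5 - (-18 + 6*F) = 5 + (18 - 6*F) = 23 - 6*F)
-263*n(t, 29) = -263*(23 - 6*29) = -263*(23 - 174) = -263*(-151) = 39713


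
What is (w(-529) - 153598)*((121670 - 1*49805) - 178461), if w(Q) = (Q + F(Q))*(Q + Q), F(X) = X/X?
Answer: -43174151496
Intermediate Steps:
F(X) = 1
w(Q) = 2*Q*(1 + Q) (w(Q) = (Q + 1)*(Q + Q) = (1 + Q)*(2*Q) = 2*Q*(1 + Q))
(w(-529) - 153598)*((121670 - 1*49805) - 178461) = (2*(-529)*(1 - 529) - 153598)*((121670 - 1*49805) - 178461) = (2*(-529)*(-528) - 153598)*((121670 - 49805) - 178461) = (558624 - 153598)*(71865 - 178461) = 405026*(-106596) = -43174151496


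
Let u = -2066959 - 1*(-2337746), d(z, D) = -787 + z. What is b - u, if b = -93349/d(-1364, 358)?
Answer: -582369488/2151 ≈ -2.7074e+5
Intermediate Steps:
u = 270787 (u = -2066959 + 2337746 = 270787)
b = 93349/2151 (b = -93349/(-787 - 1364) = -93349/(-2151) = -93349*(-1/2151) = 93349/2151 ≈ 43.398)
b - u = 93349/2151 - 1*270787 = 93349/2151 - 270787 = -582369488/2151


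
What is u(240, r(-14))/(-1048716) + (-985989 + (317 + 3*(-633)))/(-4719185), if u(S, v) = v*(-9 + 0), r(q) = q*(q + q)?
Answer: 29231410931/137474578235 ≈ 0.21263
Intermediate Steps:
r(q) = 2*q² (r(q) = q*(2*q) = 2*q²)
u(S, v) = -9*v (u(S, v) = v*(-9) = -9*v)
u(240, r(-14))/(-1048716) + (-985989 + (317 + 3*(-633)))/(-4719185) = -18*(-14)²/(-1048716) + (-985989 + (317 + 3*(-633)))/(-4719185) = -18*196*(-1/1048716) + (-985989 + (317 - 1899))*(-1/4719185) = -9*392*(-1/1048716) + (-985989 - 1582)*(-1/4719185) = -3528*(-1/1048716) - 987571*(-1/4719185) = 98/29131 + 987571/4719185 = 29231410931/137474578235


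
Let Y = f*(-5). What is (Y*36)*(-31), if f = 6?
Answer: 33480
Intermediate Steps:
Y = -30 (Y = 6*(-5) = -30)
(Y*36)*(-31) = -30*36*(-31) = -1080*(-31) = 33480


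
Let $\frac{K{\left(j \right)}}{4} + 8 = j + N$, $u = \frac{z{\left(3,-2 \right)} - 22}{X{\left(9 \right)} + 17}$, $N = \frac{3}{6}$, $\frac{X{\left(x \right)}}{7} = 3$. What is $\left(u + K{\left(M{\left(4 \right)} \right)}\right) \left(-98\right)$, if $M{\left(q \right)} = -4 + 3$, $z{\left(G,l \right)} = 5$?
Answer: $\frac{64141}{19} \approx 3375.8$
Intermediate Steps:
$M{\left(q \right)} = -1$
$X{\left(x \right)} = 21$ ($X{\left(x \right)} = 7 \cdot 3 = 21$)
$N = \frac{1}{2}$ ($N = 3 \cdot \frac{1}{6} = \frac{1}{2} \approx 0.5$)
$u = - \frac{17}{38}$ ($u = \frac{5 - 22}{21 + 17} = - \frac{17}{38} \approx -0.44737$)
$K{\left(j \right)} = -30 + 4 j$ ($K{\left(j \right)} = -32 + 4 \left(j + \frac{1}{2}\right) = -32 + 4 \left(\frac{1}{2} + j\right) = -32 + \left(2 + 4 j\right) = -30 + 4 j$)
$\left(u + K{\left(M{\left(4 \right)} \right)}\right) \left(-98\right) = \left(- \frac{17}{38} + \left(-30 + 4 \left(-1\right)\right)\right) \left(-98\right) = \left(- \frac{17}{38} - 34\right) \left(-98\right) = \left(- \frac{1309}{38}\right) \left(-98\right) = \frac{64141}{19}$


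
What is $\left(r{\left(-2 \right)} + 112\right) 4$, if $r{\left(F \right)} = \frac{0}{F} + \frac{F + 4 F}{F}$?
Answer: $468$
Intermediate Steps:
$r{\left(F \right)} = 5$ ($r{\left(F \right)} = 0 + \frac{5 F}{F} = 0 + 5 = 5$)
$\left(r{\left(-2 \right)} + 112\right) 4 = \left(5 + 112\right) 4 = 117 \cdot 4 = 468$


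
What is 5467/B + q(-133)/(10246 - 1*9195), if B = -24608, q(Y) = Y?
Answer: -9018681/25863008 ≈ -0.34871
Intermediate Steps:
5467/B + q(-133)/(10246 - 1*9195) = 5467/(-24608) - 133/(10246 - 1*9195) = 5467*(-1/24608) - 133/(10246 - 9195) = -5467/24608 - 133/1051 = -9018681/25863008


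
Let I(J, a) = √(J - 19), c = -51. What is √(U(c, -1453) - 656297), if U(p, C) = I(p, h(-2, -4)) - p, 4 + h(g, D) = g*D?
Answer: √(-656246 + I*√70) ≈ 0.005 + 810.09*I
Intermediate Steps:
h(g, D) = -4 + D*g (h(g, D) = -4 + g*D = -4 + D*g)
I(J, a) = √(-19 + J)
U(p, C) = √(-19 + p) - p
√(U(c, -1453) - 656297) = √((√(-19 - 51) - 1*(-51)) - 656297) = √((√(-70) + 51) - 656297) = √((I*√70 + 51) - 656297) = √((51 + I*√70) - 656297) = √(-656246 + I*√70)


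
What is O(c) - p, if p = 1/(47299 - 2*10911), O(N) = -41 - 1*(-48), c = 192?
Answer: 178338/25477 ≈ 7.0000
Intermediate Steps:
O(N) = 7 (O(N) = -41 + 48 = 7)
p = 1/25477 (p = 1/(47299 - 21822) = 1/25477 ≈ 3.9251e-5)
O(c) - p = 7 - 1*1/25477 = 7 - 1/25477 = 178338/25477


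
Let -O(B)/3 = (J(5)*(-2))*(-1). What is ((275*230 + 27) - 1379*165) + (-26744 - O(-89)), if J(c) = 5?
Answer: -190972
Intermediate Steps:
O(B) = -30 (O(B) = -3*5*(-2)*(-1) = -(-30)*(-1) = -3*10 = -30)
((275*230 + 27) - 1379*165) + (-26744 - O(-89)) = ((275*230 + 27) - 1379*165) + (-26744 - 1*(-30)) = ((63250 + 27) - 227535) + (-26744 + 30) = (63277 - 227535) - 26714 = -164258 - 26714 = -190972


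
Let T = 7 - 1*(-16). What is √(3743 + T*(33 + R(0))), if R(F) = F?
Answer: √4502 ≈ 67.097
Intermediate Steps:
T = 23 (T = 7 + 16 = 23)
√(3743 + T*(33 + R(0))) = √(3743 + 23*(33 + 0)) = √(3743 + 23*33) = √(3743 + 759) = √4502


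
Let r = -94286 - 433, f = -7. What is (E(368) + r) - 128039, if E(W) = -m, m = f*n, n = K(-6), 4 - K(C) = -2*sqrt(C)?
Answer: -222730 + 14*I*sqrt(6) ≈ -2.2273e+5 + 34.293*I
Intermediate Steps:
K(C) = 4 + 2*sqrt(C) (K(C) = 4 - (-2)*sqrt(C) = 4 + 2*sqrt(C))
n = 4 + 2*I*sqrt(6) (n = 4 + 2*sqrt(-6) = 4 + 2*(I*sqrt(6)) = 4 + 2*I*sqrt(6) ≈ 4.0 + 4.899*I)
r = -94719
m = -28 - 14*I*sqrt(6) (m = -7*(4 + 2*I*sqrt(6)) = -28 - 14*I*sqrt(6) ≈ -28.0 - 34.293*I)
E(W) = 28 + 14*I*sqrt(6) (E(W) = -(-28 - 14*I*sqrt(6)) = 28 + 14*I*sqrt(6))
(E(368) + r) - 128039 = ((28 + 14*I*sqrt(6)) - 94719) - 128039 = (-94691 + 14*I*sqrt(6)) - 128039 = -222730 + 14*I*sqrt(6)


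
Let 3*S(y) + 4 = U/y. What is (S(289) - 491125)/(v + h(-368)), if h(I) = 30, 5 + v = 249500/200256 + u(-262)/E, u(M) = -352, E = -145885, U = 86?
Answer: -1036638087642631600/55403284101467 ≈ -18711.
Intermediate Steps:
v = -27400733797/7303586640 (v = -5 + (249500/200256 - 352/(-145885)) = -5 + (249500*(1/200256) - 352*(-1/145885)) = -5 + (62375/50064 + 352/145885) = -5 + 9117199403/7303586640 = -27400733797/7303586640 ≈ -3.7517)
S(y) = -4/3 + 86/(3*y) (S(y) = -4/3 + (86/y)/3 = -4/3 + 86/(3*y))
(S(289) - 491125)/(v + h(-368)) = ((⅔)*(43 - 2*289)/289 - 491125)/(-27400733797/7303586640 + 30) = ((⅔)*(1/289)*(43 - 578) - 491125)/(191706865403/7303586640) = ((⅔)*(1/289)*(-535) - 491125)*(7303586640/191706865403) = (-1070/867 - 491125)*(7303586640/191706865403) = -425806445/867*7303586640/191706865403 = -1036638087642631600/55403284101467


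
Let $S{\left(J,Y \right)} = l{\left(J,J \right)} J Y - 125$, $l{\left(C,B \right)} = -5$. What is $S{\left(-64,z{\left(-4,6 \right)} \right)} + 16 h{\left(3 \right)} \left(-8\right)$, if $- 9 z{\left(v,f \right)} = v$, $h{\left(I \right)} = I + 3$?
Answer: $- \frac{6757}{9} \approx -750.78$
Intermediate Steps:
$h{\left(I \right)} = 3 + I$
$z{\left(v,f \right)} = - \frac{v}{9}$
$S{\left(J,Y \right)} = -125 - 5 J Y$ ($S{\left(J,Y \right)} = - 5 J Y - 125 = -125 - 5 J Y$)
$S{\left(-64,z{\left(-4,6 \right)} \right)} + 16 h{\left(3 \right)} \left(-8\right) = \left(-125 - - 320 \left(\left(- \frac{1}{9}\right) \left(-4\right)\right)\right) + 16 \left(3 + 3\right) \left(-8\right) = \left(-125 - \left(-320\right) \frac{4}{9}\right) + 16 \cdot 6 \left(-8\right) = \left(-125 + \frac{1280}{9}\right) + 96 \left(-8\right) = \frac{155}{9} - 768 = - \frac{6757}{9}$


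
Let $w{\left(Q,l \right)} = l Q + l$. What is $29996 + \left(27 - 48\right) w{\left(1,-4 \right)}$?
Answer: $30164$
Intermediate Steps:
$w{\left(Q,l \right)} = l + Q l$ ($w{\left(Q,l \right)} = Q l + l = l + Q l$)
$29996 + \left(27 - 48\right) w{\left(1,-4 \right)} = 29996 + \left(27 - 48\right) \left(- 4 \left(1 + 1\right)\right) = 29996 - 21 \left(\left(-4\right) 2\right) = 29996 - -168 = 29996 + 168 = 30164$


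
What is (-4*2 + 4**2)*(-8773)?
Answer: -70184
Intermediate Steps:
(-4*2 + 4**2)*(-8773) = (-8 + 16)*(-8773) = 8*(-8773) = -70184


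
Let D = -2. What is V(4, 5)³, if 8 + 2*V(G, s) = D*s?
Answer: -729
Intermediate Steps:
V(G, s) = -4 - s (V(G, s) = -4 + (-2*s)/2 = -4 - s)
V(4, 5)³ = (-4 - 1*5)³ = (-4 - 5)³ = (-9)³ = -729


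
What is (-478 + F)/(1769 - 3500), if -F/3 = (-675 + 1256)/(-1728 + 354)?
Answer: 72781/264266 ≈ 0.27541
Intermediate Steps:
F = 581/458 (F = -3*(-675 + 1256)/(-1728 + 354) = -1743/(-1374) = -1743*(-1)/1374 = -3*(-581/1374) = 581/458 ≈ 1.2686)
(-478 + F)/(1769 - 3500) = (-478 + 581/458)/(1769 - 3500) = -218343/458/(-1731) = -218343/458*(-1/1731) = 72781/264266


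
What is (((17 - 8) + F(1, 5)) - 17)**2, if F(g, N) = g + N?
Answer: 4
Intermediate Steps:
F(g, N) = N + g
(((17 - 8) + F(1, 5)) - 17)**2 = (((17 - 8) + (5 + 1)) - 17)**2 = ((9 + 6) - 17)**2 = (15 - 17)**2 = (-2)**2 = 4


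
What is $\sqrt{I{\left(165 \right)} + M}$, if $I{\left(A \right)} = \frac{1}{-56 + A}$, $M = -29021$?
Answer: $\frac{94 i \sqrt{39022}}{109} \approx 170.36 i$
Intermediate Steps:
$\sqrt{I{\left(165 \right)} + M} = \sqrt{\frac{1}{-56 + 165} - 29021} = \sqrt{\frac{1}{109} - 29021} = \sqrt{- \frac{3163288}{109}} = \frac{94 i \sqrt{39022}}{109}$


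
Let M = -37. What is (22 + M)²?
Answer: 225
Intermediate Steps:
(22 + M)² = (22 - 37)² = (-15)² = 225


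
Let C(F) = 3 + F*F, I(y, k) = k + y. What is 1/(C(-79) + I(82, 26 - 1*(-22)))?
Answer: 1/6374 ≈ 0.00015689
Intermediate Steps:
C(F) = 3 + F**2
1/(C(-79) + I(82, 26 - 1*(-22))) = 1/((3 + (-79)**2) + ((26 - 1*(-22)) + 82)) = 1/((3 + 6241) + ((26 + 22) + 82)) = 1/(6244 + (48 + 82)) = 1/(6244 + 130) = 1/6374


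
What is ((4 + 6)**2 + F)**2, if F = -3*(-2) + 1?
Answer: 11449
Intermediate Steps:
F = 7 (F = 6 + 1 = 7)
((4 + 6)**2 + F)**2 = ((4 + 6)**2 + 7)**2 = (10**2 + 7)**2 = (100 + 7)**2 = 107**2 = 11449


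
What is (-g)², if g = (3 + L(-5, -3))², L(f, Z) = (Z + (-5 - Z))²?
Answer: 614656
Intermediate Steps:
L(f, Z) = 25 (L(f, Z) = (-5)² = 25)
g = 784 (g = (3 + 25)² = 28² = 784)
(-g)² = (-1*784)² = (-784)² = 614656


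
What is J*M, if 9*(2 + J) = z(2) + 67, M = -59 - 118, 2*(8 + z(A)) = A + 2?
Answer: -2537/3 ≈ -845.67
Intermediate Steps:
z(A) = -7 + A/2 (z(A) = -8 + (A + 2)/2 = -8 + (2 + A)/2 = -8 + (1 + A/2) = -7 + A/2)
M = -177
J = 43/9 (J = -2 + ((-7 + (1/2)*2) + 67)/9 = -2 + ((-7 + 1) + 67)/9 = -2 + (-6 + 67)/9 = -2 + (1/9)*61 = -2 + 61/9 = 43/9 ≈ 4.7778)
J*M = (43/9)*(-177) = -2537/3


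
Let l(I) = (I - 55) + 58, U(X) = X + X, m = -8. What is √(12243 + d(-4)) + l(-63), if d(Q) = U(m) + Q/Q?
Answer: -60 + 2*√3057 ≈ 50.580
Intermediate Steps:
U(X) = 2*X
d(Q) = -15 (d(Q) = 2*(-8) + Q/Q = -16 + 1 = -15)
l(I) = 3 + I (l(I) = (-55 + I) + 58 = 3 + I)
√(12243 + d(-4)) + l(-63) = √(12243 - 15) + (3 - 63) = √12228 - 60 = 2*√3057 - 60 = -60 + 2*√3057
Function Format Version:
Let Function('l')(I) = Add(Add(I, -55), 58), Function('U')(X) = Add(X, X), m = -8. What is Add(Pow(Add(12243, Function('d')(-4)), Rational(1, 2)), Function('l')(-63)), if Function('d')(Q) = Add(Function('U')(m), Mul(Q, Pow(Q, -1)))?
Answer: Add(-60, Mul(2, Pow(3057, Rational(1, 2)))) ≈ 50.580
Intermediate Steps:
Function('U')(X) = Mul(2, X)
Function('d')(Q) = -15 (Function('d')(Q) = Add(Mul(2, -8), Mul(Q, Pow(Q, -1))) = Add(-16, 1) = -15)
Function('l')(I) = Add(3, I) (Function('l')(I) = Add(Add(-55, I), 58) = Add(3, I))
Add(Pow(Add(12243, Function('d')(-4)), Rational(1, 2)), Function('l')(-63)) = Add(Pow(Add(12243, -15), Rational(1, 2)), Add(3, -63)) = Add(Pow(12228, Rational(1, 2)), -60) = Add(Mul(2, Pow(3057, Rational(1, 2))), -60) = Add(-60, Mul(2, Pow(3057, Rational(1, 2))))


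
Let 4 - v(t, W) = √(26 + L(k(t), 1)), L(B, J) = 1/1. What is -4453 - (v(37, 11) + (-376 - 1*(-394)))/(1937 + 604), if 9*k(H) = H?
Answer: -1028645/231 + √3/847 ≈ -4453.0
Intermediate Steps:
k(H) = H/9
L(B, J) = 1
v(t, W) = 4 - 3*√3 (v(t, W) = 4 - √(26 + 1) = 4 - √27 = 4 - 3*√3)
-4453 - (v(37, 11) + (-376 - 1*(-394)))/(1937 + 604) = -4453 - ((4 - 3*√3) + (-376 - 1*(-394)))/(1937 + 604) = -4453 - ((4 - 3*√3) + (-376 + 394))/2541 = -4453 - ((4 - 3*√3) + 18)/2541 = -4453 - (22 - 3*√3)/2541 = -4453 - (2/231 - √3/847) = -4453 + (-2/231 + √3/847) = -1028645/231 + √3/847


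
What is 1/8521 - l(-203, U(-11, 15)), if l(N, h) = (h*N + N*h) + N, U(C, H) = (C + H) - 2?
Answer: 8648816/8521 ≈ 1015.0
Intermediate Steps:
U(C, H) = -2 + C + H
l(N, h) = N + 2*N*h (l(N, h) = (N*h + N*h) + N = 2*N*h + N = N + 2*N*h)
1/8521 - l(-203, U(-11, 15)) = 1/8521 - (-203)*(1 + 2*(-2 - 11 + 15)) = 1/8521 - (-203)*(1 + 2*2) = 1/8521 - (-203)*(1 + 4) = 1/8521 - (-203)*5 = 1/8521 - 1*(-1015) = 1/8521 + 1015 = 8648816/8521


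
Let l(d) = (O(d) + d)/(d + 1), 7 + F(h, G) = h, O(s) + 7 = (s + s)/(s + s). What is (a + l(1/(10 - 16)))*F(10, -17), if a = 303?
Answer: 4434/5 ≈ 886.80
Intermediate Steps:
O(s) = -6 (O(s) = -7 + (s + s)/(s + s) = -7 + (2*s)/((2*s)) = -7 + (2*s)*(1/(2*s)) = -7 + 1 = -6)
F(h, G) = -7 + h
l(d) = (-6 + d)/(1 + d) (l(d) = (-6 + d)/(d + 1) = (-6 + d)/(1 + d))
(a + l(1/(10 - 16)))*F(10, -17) = (303 + (-6 + 1/(10 - 16))/(1 + 1/(10 - 16)))*(-7 + 10) = (303 + (-6 + 1/(-6))/(1 + 1/(-6)))*3 = (303 + (-6 - 1/6)/(1 - 1/6))*3 = (303 - 37/6/(5/6))*3 = (303 + (6/5)*(-37/6))*3 = (303 - 37/5)*3 = (1478/5)*3 = 4434/5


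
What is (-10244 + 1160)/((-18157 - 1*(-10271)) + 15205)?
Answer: -9084/7319 ≈ -1.2412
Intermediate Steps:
(-10244 + 1160)/((-18157 - 1*(-10271)) + 15205) = -9084/((-18157 + 10271) + 15205) = -9084/(-7886 + 15205) = -9084/7319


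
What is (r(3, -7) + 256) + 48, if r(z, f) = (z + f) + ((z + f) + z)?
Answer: 299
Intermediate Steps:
r(z, f) = 2*f + 3*z (r(z, f) = (f + z) + ((f + z) + z) = (f + z) + (f + 2*z) = 2*f + 3*z)
(r(3, -7) + 256) + 48 = ((2*(-7) + 3*3) + 256) + 48 = ((-14 + 9) + 256) + 48 = (-5 + 256) + 48 = 251 + 48 = 299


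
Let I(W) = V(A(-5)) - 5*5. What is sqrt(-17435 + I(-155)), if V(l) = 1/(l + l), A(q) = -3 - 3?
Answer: I*sqrt(628563)/6 ≈ 132.14*I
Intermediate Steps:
A(q) = -6
V(l) = 1/(2*l)
I(W) = -301/12 (I(W) = (1/2)/(-6) - 5*5 = (1/2)*(-1/6) - 25 = -1/12 - 25 = -301/12)
sqrt(-17435 + I(-155)) = sqrt(-17435 - 301/12) = sqrt(-209521/12) = I*sqrt(628563)/6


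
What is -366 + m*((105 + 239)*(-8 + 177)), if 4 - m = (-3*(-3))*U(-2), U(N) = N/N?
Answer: -291046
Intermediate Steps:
U(N) = 1
m = -5 (m = 4 - (-3*(-3)) = 4 - 9 = -5)
-366 + m*((105 + 239)*(-8 + 177)) = -366 - 5*(105 + 239)*(-8 + 177) = -366 - 1720*169 = -366 - 5*58136 = -366 - 290680 = -291046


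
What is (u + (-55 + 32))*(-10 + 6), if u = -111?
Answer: 536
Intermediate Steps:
(u + (-55 + 32))*(-10 + 6) = (-111 + (-55 + 32))*(-10 + 6) = (-111 - 23)*(-4) = -134*(-4) = 536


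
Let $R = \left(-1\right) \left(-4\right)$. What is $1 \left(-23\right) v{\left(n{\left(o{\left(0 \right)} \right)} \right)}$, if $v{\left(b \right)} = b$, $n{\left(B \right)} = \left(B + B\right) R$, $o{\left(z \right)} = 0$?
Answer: $0$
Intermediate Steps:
$R = 4$
$n{\left(B \right)} = 8 B$ ($n{\left(B \right)} = \left(B + B\right) 4 = 2 B 4 = 8 B$)
$1 \left(-23\right) v{\left(n{\left(o{\left(0 \right)} \right)} \right)} = 1 \left(-23\right) 8 \cdot 0 = \left(-23\right) 0 = 0$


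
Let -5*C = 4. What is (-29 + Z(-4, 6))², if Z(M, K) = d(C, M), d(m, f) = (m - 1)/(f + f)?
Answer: 1324801/1600 ≈ 828.00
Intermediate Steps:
C = -⅘ (C = -⅕*4 = -⅘ ≈ -0.80000)
d(m, f) = (-1 + m)/(2*f) (d(m, f) = (-1 + m)/((2*f)) = (-1 + m)*(1/(2*f)) = (-1 + m)/(2*f))
Z(M, K) = -9/(10*M) (Z(M, K) = (-1 - ⅘)/(2*M) = (½)*(-9/5)/M = -9/(10*M))
(-29 + Z(-4, 6))² = (-29 - 9/10/(-4))² = (-29 - 9/10*(-¼))² = (-29 + 9/40)² = (-1151/40)² = 1324801/1600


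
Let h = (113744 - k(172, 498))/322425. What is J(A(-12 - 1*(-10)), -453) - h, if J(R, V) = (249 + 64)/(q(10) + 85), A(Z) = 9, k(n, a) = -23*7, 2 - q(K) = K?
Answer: 18429668/4965345 ≈ 3.7117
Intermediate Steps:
q(K) = 2 - K
k(n, a) = -161
h = 22781/64485 (h = (113744 - 1*(-161))/322425 = (113744 + 161)*(1/322425) = 113905*(1/322425) = 22781/64485 ≈ 0.35328)
J(R, V) = 313/77 (J(R, V) = (249 + 64)/((2 - 1*10) + 85) = 313/((2 - 10) + 85) = 313/(-8 + 85) = 313/77)
J(A(-12 - 1*(-10)), -453) - h = 313/77 - 1*22781/64485 = 313/77 - 22781/64485 = 18429668/4965345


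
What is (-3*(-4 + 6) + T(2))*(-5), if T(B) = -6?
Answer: 60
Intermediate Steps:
(-3*(-4 + 6) + T(2))*(-5) = (-3*(-4 + 6) - 6)*(-5) = (-3*2 - 6)*(-5) = (-6 - 6)*(-5) = -12*(-5) = 60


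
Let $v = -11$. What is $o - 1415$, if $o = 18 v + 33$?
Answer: $-1580$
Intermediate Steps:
$o = -165$ ($o = 18 \left(-11\right) + 33 = -198 + 33 = -165$)
$o - 1415 = -165 - 1415 = -1580$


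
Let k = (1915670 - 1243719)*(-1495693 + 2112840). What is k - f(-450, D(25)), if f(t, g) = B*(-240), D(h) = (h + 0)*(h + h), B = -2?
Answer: 414692543317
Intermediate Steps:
D(h) = 2*h**2 (D(h) = h*(2*h) = 2*h**2)
k = 414692543797 (k = 671951*617147 = 414692543797)
f(t, g) = 480 (f(t, g) = -2*(-240) = 480)
k - f(-450, D(25)) = 414692543797 - 1*480 = 414692543797 - 480 = 414692543317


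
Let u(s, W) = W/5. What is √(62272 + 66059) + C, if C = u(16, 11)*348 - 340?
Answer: 2128/5 + 21*√291 ≈ 783.83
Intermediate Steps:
u(s, W) = W/5 (u(s, W) = W*(⅕) = W/5)
C = 2128/5 (C = ((⅕)*11)*348 - 340 = (11/5)*348 - 340 = 3828/5 - 340 = 2128/5 ≈ 425.60)
√(62272 + 66059) + C = √(62272 + 66059) + 2128/5 = √128331 + 2128/5 = 21*√291 + 2128/5 = 2128/5 + 21*√291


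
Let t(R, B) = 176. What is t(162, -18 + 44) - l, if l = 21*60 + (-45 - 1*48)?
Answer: -991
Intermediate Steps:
l = 1167 (l = 1260 + (-45 - 48) = 1260 - 93 = 1167)
t(162, -18 + 44) - l = 176 - 1*1167 = 176 - 1167 = -991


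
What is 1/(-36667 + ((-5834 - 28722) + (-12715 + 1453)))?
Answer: -1/82485 ≈ -1.2123e-5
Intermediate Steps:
1/(-36667 + ((-5834 - 28722) + (-12715 + 1453))) = 1/(-36667 + (-34556 - 11262)) = 1/(-36667 - 45818) = 1/(-82485) = -1/82485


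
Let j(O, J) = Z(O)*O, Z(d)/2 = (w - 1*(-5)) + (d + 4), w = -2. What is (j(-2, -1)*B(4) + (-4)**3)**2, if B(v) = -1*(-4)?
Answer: 20736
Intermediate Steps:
Z(d) = 14 + 2*d (Z(d) = 2*((-2 - 1*(-5)) + (d + 4)) = 2*((-2 + 5) + (4 + d)) = 2*(3 + (4 + d)) = 2*(7 + d) = 14 + 2*d)
j(O, J) = O*(14 + 2*O) (j(O, J) = (14 + 2*O)*O = O*(14 + 2*O))
B(v) = 4
(j(-2, -1)*B(4) + (-4)**3)**2 = ((2*(-2)*(7 - 2))*4 + (-4)**3)**2 = ((2*(-2)*5)*4 - 64)**2 = (-20*4 - 64)**2 = (-80 - 64)**2 = (-144)**2 = 20736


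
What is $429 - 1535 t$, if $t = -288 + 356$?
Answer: $-103951$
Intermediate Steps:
$t = 68$
$429 - 1535 t = 429 - 104380 = -103951$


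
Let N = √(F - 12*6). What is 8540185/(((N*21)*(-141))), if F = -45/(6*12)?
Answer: 17080370*I*√1162/1720341 ≈ 338.44*I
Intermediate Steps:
F = -5/8 (F = -45/72 = -45*1/72 = -5/8 ≈ -0.62500)
N = I*√1162/4 (N = √(-5/8 - 12*6) = √(-5/8 - 72) = √(-581/8) = I*√1162/4 ≈ 8.522*I)
8540185/(((N*21)*(-141))) = 8540185/((((I*√1162/4)*21)*(-141))) = 8540185/(((21*I*√1162/4)*(-141))) = 8540185/((-2961*I*√1162/4)) = 8540185*(2*I*√1162/1720341) = 17080370*I*√1162/1720341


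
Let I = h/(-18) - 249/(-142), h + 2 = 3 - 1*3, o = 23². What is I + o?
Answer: 678445/1278 ≈ 530.86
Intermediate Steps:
o = 529
h = -2 (h = -2 + (3 - 1*3) = -2 + (3 - 3) = -2 + 0 = -2)
I = 2383/1278 (I = -2/(-18) - 249/(-142) = -2*(-1/18) - 249*(-1/142) = ⅑ + 249/142 = 2383/1278 ≈ 1.8646)
I + o = 2383/1278 + 529 = 678445/1278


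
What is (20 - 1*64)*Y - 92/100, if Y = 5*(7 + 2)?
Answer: -49523/25 ≈ -1980.9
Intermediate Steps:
Y = 45 (Y = 5*9 = 45)
(20 - 1*64)*Y - 92/100 = (20 - 1*64)*45 - 92/100 = (20 - 64)*45 - 92*1/100 = -44*45 - 23/25 = -1980 - 23/25 = -49523/25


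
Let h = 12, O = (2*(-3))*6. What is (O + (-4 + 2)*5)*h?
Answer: -552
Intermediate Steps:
O = -36 (O = -6*6 = -36)
(O + (-4 + 2)*5)*h = (-36 + (-4 + 2)*5)*12 = (-36 - 2*5)*12 = (-36 - 10)*12 = -46*12 = -552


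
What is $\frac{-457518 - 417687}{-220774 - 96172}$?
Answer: $\frac{875205}{316946} \approx 2.7614$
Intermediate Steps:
$\frac{-457518 - 417687}{-220774 - 96172} = - \frac{875205}{-316946} = \left(-875205\right) \left(- \frac{1}{316946}\right) = \frac{875205}{316946}$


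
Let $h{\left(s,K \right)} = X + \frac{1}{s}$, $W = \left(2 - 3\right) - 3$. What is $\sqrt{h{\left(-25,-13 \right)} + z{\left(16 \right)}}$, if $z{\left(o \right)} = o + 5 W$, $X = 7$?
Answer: $\frac{\sqrt{74}}{5} \approx 1.7205$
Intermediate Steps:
$W = -4$ ($W = \left(2 - 3\right) - 3 = -1 - 3 = -4$)
$z{\left(o \right)} = -20 + o$ ($z{\left(o \right)} = o + 5 \left(-4\right) = o - 20 = -20 + o$)
$h{\left(s,K \right)} = 7 + \frac{1}{s}$
$\sqrt{h{\left(-25,-13 \right)} + z{\left(16 \right)}} = \sqrt{\left(7 + \frac{1}{-25}\right) + \left(-20 + 16\right)} = \sqrt{\left(7 - \frac{1}{25}\right) - 4} = \sqrt{\frac{174}{25} - 4} = \sqrt{\frac{74}{25}} = \frac{\sqrt{74}}{5}$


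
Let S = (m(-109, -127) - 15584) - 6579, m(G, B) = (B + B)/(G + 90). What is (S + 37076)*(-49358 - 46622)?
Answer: -27220023980/19 ≈ -1.4326e+9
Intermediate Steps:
m(G, B) = 2*B/(90 + G) (m(G, B) = (2*B)/(90 + G) = 2*B/(90 + G))
S = -420843/19 (S = (2*(-127)/(90 - 109) - 15584) - 6579 = (2*(-127)/(-19) - 15584) - 6579 = (2*(-127)*(-1/19) - 15584) - 6579 = (254/19 - 15584) - 6579 = -295842/19 - 6579 = -420843/19 ≈ -22150.)
(S + 37076)*(-49358 - 46622) = (-420843/19 + 37076)*(-49358 - 46622) = (283601/19)*(-95980) = -27220023980/19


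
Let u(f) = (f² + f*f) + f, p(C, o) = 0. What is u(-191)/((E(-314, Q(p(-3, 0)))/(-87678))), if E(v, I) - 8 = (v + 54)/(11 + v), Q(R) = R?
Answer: -966632984307/1342 ≈ -7.2029e+8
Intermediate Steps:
u(f) = f + 2*f² (u(f) = (f² + f²) + f = 2*f² + f = f + 2*f²)
E(v, I) = 8 + (54 + v)/(11 + v) (E(v, I) = 8 + (v + 54)/(11 + v) = 8 + (54 + v)/(11 + v))
u(-191)/((E(-314, Q(p(-3, 0)))/(-87678))) = (-191*(1 + 2*(-191)))/((((142 + 9*(-314))/(11 - 314))/(-87678))) = (-191*(1 - 382))/((((142 - 2826)/(-303))*(-1/87678))) = (-191*(-381))/((-1/303*(-2684)*(-1/87678))) = 72771/(((2684/303)*(-1/87678))) = 72771/(-1342/13283217) = 72771*(-13283217/1342) = -966632984307/1342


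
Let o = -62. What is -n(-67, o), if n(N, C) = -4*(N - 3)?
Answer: -280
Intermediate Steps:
n(N, C) = 12 - 4*N (n(N, C) = -4*(-3 + N) = 12 - 4*N)
-n(-67, o) = -(12 - 4*(-67)) = -(12 + 268) = -1*280 = -280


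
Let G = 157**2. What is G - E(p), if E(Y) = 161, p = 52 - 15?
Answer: 24488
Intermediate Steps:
p = 37
G = 24649
G - E(p) = 24649 - 1*161 = 24649 - 161 = 24488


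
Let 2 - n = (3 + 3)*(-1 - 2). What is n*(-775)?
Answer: -15500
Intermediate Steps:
n = 20 (n = 2 - (3 + 3)*(-1 - 2) = 2 - 6*(-3) = 2 - 1*(-18) = 2 + 18 = 20)
n*(-775) = 20*(-775) = -15500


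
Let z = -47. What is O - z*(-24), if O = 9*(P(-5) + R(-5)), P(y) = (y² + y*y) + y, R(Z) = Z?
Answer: -768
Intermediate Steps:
P(y) = y + 2*y² (P(y) = (y² + y²) + y = 2*y² + y = y + 2*y²)
O = 360 (O = 9*(-5*(1 + 2*(-5)) - 5) = 9*(-5*(1 - 10) - 5) = 9*(-5*(-9) - 5) = 9*(45 - 5) = 9*40 = 360)
O - z*(-24) = 360 - (-47)*(-24) = 360 - 1*1128 = 360 - 1128 = -768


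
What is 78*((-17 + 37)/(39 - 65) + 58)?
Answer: 4464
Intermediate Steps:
78*((-17 + 37)/(39 - 65) + 58) = 78*(20/(-26) + 58) = 78*(20*(-1/26) + 58) = 78*(-10/13 + 58) = 78*(744/13) = 4464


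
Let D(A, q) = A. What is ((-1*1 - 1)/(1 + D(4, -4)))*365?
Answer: -146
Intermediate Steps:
((-1*1 - 1)/(1 + D(4, -4)))*365 = ((-1*1 - 1)/(1 + 4))*365 = ((-1 - 1)/5)*365 = -2*1/5*365 = -2/5*365 = -146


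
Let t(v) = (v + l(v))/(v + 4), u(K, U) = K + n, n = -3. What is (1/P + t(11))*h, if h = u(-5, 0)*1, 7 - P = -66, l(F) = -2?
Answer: -1792/365 ≈ -4.9096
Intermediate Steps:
P = 73 (P = 7 - 1*(-66) = 7 + 66 = 73)
u(K, U) = -3 + K (u(K, U) = K - 3 = -3 + K)
t(v) = (-2 + v)/(4 + v) (t(v) = (v - 2)/(v + 4) = (-2 + v)/(4 + v))
h = -8 (h = (-3 - 5)*1 = -8*1 = -8)
(1/P + t(11))*h = (1/73 + (-2 + 11)/(4 + 11))*(-8) = (1/73 + 9/15)*(-8) = (1/73 + (1/15)*9)*(-8) = (1/73 + ⅗)*(-8) = (224/365)*(-8) = -1792/365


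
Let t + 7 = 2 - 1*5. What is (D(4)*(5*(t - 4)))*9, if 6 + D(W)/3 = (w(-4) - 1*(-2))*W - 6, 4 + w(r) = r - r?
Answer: 37800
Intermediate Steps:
w(r) = -4 (w(r) = -4 + (r - r) = -4 + 0 = -4)
t = -10 (t = -7 + (2 - 1*5) = -7 + (2 - 5) = -7 - 3 = -10)
D(W) = -36 - 6*W (D(W) = -18 + 3*((-4 - 1*(-2))*W - 6) = -18 + 3*((-4 + 2)*W - 6) = -18 + 3*(-2*W - 6) = -18 + 3*(-6 - 2*W) = -18 + (-18 - 6*W) = -36 - 6*W)
(D(4)*(5*(t - 4)))*9 = ((-36 - 6*4)*(5*(-10 - 4)))*9 = ((-36 - 24)*(5*(-14)))*9 = -60*(-70)*9 = 4200*9 = 37800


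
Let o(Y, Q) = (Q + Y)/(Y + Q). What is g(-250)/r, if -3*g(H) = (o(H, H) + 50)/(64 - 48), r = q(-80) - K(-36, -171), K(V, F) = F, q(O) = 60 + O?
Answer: -17/2416 ≈ -0.0070364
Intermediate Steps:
o(Y, Q) = 1 (o(Y, Q) = (Q + Y)/(Q + Y) = 1)
r = 151 (r = (60 - 80) - 1*(-171) = -20 + 171 = 151)
g(H) = -17/16 (g(H) = -(1 + 50)/(3*(64 - 48)) = -17/16)
g(-250)/r = -17/16/151 = -17/16*1/151 = -17/2416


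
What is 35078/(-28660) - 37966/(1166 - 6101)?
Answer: 91499563/14143710 ≈ 6.4693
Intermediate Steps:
35078/(-28660) - 37966/(1166 - 6101) = 35078*(-1/28660) - 37966/(-4935) = -17539/14330 - 37966*(-1/4935) = -17539/14330 + 37966/4935 = 91499563/14143710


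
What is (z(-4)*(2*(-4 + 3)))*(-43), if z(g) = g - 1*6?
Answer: -860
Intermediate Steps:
z(g) = -6 + g (z(g) = g - 6 = -6 + g)
(z(-4)*(2*(-4 + 3)))*(-43) = ((-6 - 4)*(2*(-4 + 3)))*(-43) = -20*(-1)*(-43) = -10*(-2)*(-43) = 20*(-43) = -860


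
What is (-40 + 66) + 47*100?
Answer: 4726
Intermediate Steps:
(-40 + 66) + 47*100 = 26 + 4700 = 4726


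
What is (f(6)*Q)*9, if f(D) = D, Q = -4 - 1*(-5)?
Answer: 54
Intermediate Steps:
Q = 1 (Q = -4 + 5 = 1)
(f(6)*Q)*9 = (6*1)*9 = 6*9 = 54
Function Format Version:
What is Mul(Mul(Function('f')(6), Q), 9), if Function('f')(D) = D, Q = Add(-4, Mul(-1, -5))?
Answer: 54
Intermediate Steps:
Q = 1 (Q = Add(-4, 5) = 1)
Mul(Mul(Function('f')(6), Q), 9) = Mul(Mul(6, 1), 9) = Mul(6, 9) = 54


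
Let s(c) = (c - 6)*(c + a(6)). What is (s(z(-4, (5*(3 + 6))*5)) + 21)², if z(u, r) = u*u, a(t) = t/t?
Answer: 36481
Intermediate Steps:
a(t) = 1
z(u, r) = u²
s(c) = (1 + c)*(-6 + c) (s(c) = (c - 6)*(c + 1) = (-6 + c)*(1 + c) = (1 + c)*(-6 + c))
(s(z(-4, (5*(3 + 6))*5)) + 21)² = ((-6 + ((-4)²)² - 5*(-4)²) + 21)² = ((-6 + 16² - 5*16) + 21)² = ((-6 + 256 - 80) + 21)² = (170 + 21)² = 191² = 36481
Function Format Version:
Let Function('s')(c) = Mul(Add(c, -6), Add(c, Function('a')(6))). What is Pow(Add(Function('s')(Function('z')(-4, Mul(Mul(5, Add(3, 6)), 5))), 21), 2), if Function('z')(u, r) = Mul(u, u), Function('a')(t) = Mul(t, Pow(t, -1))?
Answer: 36481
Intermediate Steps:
Function('a')(t) = 1
Function('z')(u, r) = Pow(u, 2)
Function('s')(c) = Mul(Add(1, c), Add(-6, c)) (Function('s')(c) = Mul(Add(c, -6), Add(c, 1)) = Mul(Add(-6, c), Add(1, c)) = Mul(Add(1, c), Add(-6, c)))
Pow(Add(Function('s')(Function('z')(-4, Mul(Mul(5, Add(3, 6)), 5))), 21), 2) = Pow(Add(Add(-6, Pow(Pow(-4, 2), 2), Mul(-5, Pow(-4, 2))), 21), 2) = Pow(Add(Add(-6, Pow(16, 2), Mul(-5, 16)), 21), 2) = Pow(Add(Add(-6, 256, -80), 21), 2) = Pow(Add(170, 21), 2) = Pow(191, 2) = 36481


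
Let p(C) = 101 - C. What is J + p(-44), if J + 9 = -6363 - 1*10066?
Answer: -16293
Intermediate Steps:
J = -16438 (J = -9 + (-6363 - 1*10066) = -9 + (-6363 - 10066) = -9 - 16429 = -16438)
J + p(-44) = -16438 + (101 - 1*(-44)) = -16438 + (101 + 44) = -16438 + 145 = -16293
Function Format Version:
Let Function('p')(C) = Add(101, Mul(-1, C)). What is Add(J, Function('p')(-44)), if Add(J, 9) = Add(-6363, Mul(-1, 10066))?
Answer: -16293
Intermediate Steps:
J = -16438 (J = Add(-9, Add(-6363, Mul(-1, 10066))) = Add(-9, Add(-6363, -10066)) = Add(-9, -16429) = -16438)
Add(J, Function('p')(-44)) = Add(-16438, Add(101, Mul(-1, -44))) = Add(-16438, Add(101, 44)) = Add(-16438, 145) = -16293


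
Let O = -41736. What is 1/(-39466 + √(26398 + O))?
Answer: -19733/778790247 - I*√15338/1557580494 ≈ -2.5338e-5 - 7.9512e-8*I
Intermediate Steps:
1/(-39466 + √(26398 + O)) = 1/(-39466 + √(26398 - 41736)) = 1/(-39466 + √(-15338)) = 1/(-39466 + I*√15338)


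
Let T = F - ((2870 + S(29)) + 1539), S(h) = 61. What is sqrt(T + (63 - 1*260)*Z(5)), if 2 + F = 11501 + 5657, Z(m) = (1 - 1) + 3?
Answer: sqrt(12095) ≈ 109.98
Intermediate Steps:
Z(m) = 3 (Z(m) = 0 + 3 = 3)
F = 17156 (F = -2 + (11501 + 5657) = -2 + 17158 = 17156)
T = 12686 (T = 17156 - ((2870 + 61) + 1539) = 17156 - (2931 + 1539) = 17156 - 1*4470 = 17156 - 4470 = 12686)
sqrt(T + (63 - 1*260)*Z(5)) = sqrt(12686 + (63 - 1*260)*3) = sqrt(12686 + (63 - 260)*3) = sqrt(12686 - 197*3) = sqrt(12686 - 591) = sqrt(12095)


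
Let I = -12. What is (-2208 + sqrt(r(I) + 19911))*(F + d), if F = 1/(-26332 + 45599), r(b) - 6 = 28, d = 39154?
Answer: -1665671302752/19267 + 754380119*sqrt(19945)/19267 ≈ -8.0922e+7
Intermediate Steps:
r(b) = 34 (r(b) = 6 + 28 = 34)
F = 1/19267 ≈ 5.1902e-5
(-2208 + sqrt(r(I) + 19911))*(F + d) = (-2208 + sqrt(34 + 19911))*(1/19267 + 39154) = (-2208 + sqrt(19945))*(754380119/19267) = -1665671302752/19267 + 754380119*sqrt(19945)/19267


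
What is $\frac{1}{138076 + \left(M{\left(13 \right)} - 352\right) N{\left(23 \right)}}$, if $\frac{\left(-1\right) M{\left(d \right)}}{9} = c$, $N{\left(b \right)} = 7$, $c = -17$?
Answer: $\frac{1}{136683} \approx 7.3162 \cdot 10^{-6}$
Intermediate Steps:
$M{\left(d \right)} = 153$ ($M{\left(d \right)} = \left(-9\right) \left(-17\right) = 153$)
$\frac{1}{138076 + \left(M{\left(13 \right)} - 352\right) N{\left(23 \right)}} = \frac{1}{138076 + \left(153 - 352\right) 7} = \frac{1}{138076 - 1393} = \frac{1}{136683}$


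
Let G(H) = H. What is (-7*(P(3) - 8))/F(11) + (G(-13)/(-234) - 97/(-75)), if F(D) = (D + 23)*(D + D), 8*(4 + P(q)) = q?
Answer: 1962619/1346400 ≈ 1.4577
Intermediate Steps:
P(q) = -4 + q/8
F(D) = 2*D*(23 + D) (F(D) = (23 + D)*(2*D) = 2*D*(23 + D))
(-7*(P(3) - 8))/F(11) + (G(-13)/(-234) - 97/(-75)) = (-7*((-4 + (1/8)*3) - 8))/((2*11*(23 + 11))) + (-13/(-234) - 97/(-75)) = (-7*((-4 + 3/8) - 8))/((2*11*34)) + (-13*(-1/234) - 97*(-1/75)) = -7*(-29/8 - 8)/748 + (1/18 + 97/75) = -7*(-93/8)*(1/748) + 607/450 = (651/8)*(1/748) + 607/450 = 651/5984 + 607/450 = 1962619/1346400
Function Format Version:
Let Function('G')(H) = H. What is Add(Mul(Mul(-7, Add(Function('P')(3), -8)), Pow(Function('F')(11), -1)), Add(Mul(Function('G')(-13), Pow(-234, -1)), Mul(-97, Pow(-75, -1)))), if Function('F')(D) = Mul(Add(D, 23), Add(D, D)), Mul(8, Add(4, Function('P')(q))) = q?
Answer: Rational(1962619, 1346400) ≈ 1.4577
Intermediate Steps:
Function('P')(q) = Add(-4, Mul(Rational(1, 8), q))
Function('F')(D) = Mul(2, D, Add(23, D)) (Function('F')(D) = Mul(Add(23, D), Mul(2, D)) = Mul(2, D, Add(23, D)))
Add(Mul(Mul(-7, Add(Function('P')(3), -8)), Pow(Function('F')(11), -1)), Add(Mul(Function('G')(-13), Pow(-234, -1)), Mul(-97, Pow(-75, -1)))) = Add(Mul(Mul(-7, Add(Add(-4, Mul(Rational(1, 8), 3)), -8)), Pow(Mul(2, 11, Add(23, 11)), -1)), Add(Mul(-13, Pow(-234, -1)), Mul(-97, Pow(-75, -1)))) = Add(Mul(Mul(-7, Add(Add(-4, Rational(3, 8)), -8)), Pow(Mul(2, 11, 34), -1)), Add(Mul(-13, Rational(-1, 234)), Mul(-97, Rational(-1, 75)))) = Add(Mul(Mul(-7, Add(Rational(-29, 8), -8)), Pow(748, -1)), Add(Rational(1, 18), Rational(97, 75))) = Add(Mul(Mul(-7, Rational(-93, 8)), Rational(1, 748)), Rational(607, 450)) = Add(Mul(Rational(651, 8), Rational(1, 748)), Rational(607, 450)) = Add(Rational(651, 5984), Rational(607, 450)) = Rational(1962619, 1346400)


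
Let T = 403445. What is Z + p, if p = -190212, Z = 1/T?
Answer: -76740080339/403445 ≈ -1.9021e+5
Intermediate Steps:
Z = 1/403445 ≈ 2.4787e-6
Z + p = 1/403445 - 190212 = -76740080339/403445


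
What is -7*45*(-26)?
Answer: 8190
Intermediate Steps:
-7*45*(-26) = -315*(-26) = 8190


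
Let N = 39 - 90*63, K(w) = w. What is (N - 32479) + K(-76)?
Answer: -38186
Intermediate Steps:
N = -5631 (N = 39 - 5670 = -5631)
(N - 32479) + K(-76) = (-5631 - 32479) - 76 = -38110 - 76 = -38186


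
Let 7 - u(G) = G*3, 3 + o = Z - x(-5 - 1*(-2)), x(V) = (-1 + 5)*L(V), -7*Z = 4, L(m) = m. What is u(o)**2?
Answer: 16384/49 ≈ 334.37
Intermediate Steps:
Z = -4/7 (Z = -1/7*4 = -4/7 ≈ -0.57143)
x(V) = 4*V (x(V) = (-1 + 5)*V = 4*V)
o = 59/7 (o = -3 + (-4/7 - 4*(-5 - 1*(-2))) = -3 + (-4/7 - 4*(-5 + 2)) = -3 + (-4/7 - 4*(-3)) = -3 + (-4/7 - 1*(-12)) = -3 + (-4/7 + 12) = -3 + 80/7 = 59/7 ≈ 8.4286)
u(G) = 7 - 3*G (u(G) = 7 - G*3 = 7 - 3*G)
u(o)**2 = (7 - 3*59/7)**2 = (7 - 177/7)**2 = (-128/7)**2 = 16384/49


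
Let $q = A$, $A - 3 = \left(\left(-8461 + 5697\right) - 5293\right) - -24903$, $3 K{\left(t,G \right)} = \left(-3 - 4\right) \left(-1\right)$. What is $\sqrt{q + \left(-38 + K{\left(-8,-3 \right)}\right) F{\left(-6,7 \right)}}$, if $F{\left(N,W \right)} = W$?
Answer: $\frac{\sqrt{149394}}{3} \approx 128.84$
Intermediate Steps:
$K{\left(t,G \right)} = \frac{7}{3}$ ($K{\left(t,G \right)} = \frac{\left(-3 - 4\right) \left(-1\right)}{3} = \frac{\left(-7\right) \left(-1\right)}{3} = \frac{1}{3} \cdot 7 = \frac{7}{3}$)
$A = 16849$ ($A = 3 + \left(\left(\left(-8461 + 5697\right) - 5293\right) - -24903\right) = 3 + \left(\left(-2764 - 5293\right) + 24903\right) = 3 + \left(-8057 + 24903\right) = 3 + 16846 = 16849$)
$q = 16849$
$\sqrt{q + \left(-38 + K{\left(-8,-3 \right)}\right) F{\left(-6,7 \right)}} = \sqrt{16849 + \left(-38 + \frac{7}{3}\right) 7} = \sqrt{16849 - \frac{749}{3}} = \sqrt{\frac{49798}{3}} = \frac{\sqrt{149394}}{3}$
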